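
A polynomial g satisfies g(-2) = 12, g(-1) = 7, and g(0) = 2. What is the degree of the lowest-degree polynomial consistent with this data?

Forward differences of the values at s = -2, -1, 0:
  g  : 12  7  2
  Δ  : -5  -5
  Δ^2: 0
The first differences are constant (-5) and nonzero, while all higher differences vanish, so the minimal degree is 1.

1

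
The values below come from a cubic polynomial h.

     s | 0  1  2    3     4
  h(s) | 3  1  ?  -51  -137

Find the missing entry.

The 4 known points determine the degree-3 polynomial uniquely.
Write h(s) = as^3 + bs^2 + cs + d. Substituting each data point gives a linear system:
  d = 3
  a + b + c + d = 1
  27a + 9b + 3c + d = -51
  64a + 16b + 4c + d = -137
Solving the system yields a = -3, b = 4, c = -3, d = 3.
So h(s) = -3s^3 + 4s^2 - 3s + 3.
Then h(2) = -11.

-11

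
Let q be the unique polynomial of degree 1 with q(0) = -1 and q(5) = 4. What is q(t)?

Write q(t) = at + b. Substituting each data point gives a linear system:
  b = -1
  5a + b = 4
Solving the system yields a = 1, b = -1.
So q(t) = t - 1.
Check: q(5) = 4. ✓

q(t) = t - 1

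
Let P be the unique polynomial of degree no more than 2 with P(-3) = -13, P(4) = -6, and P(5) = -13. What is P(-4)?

-22

Using the Lagrange interpolation formula with nodes -3, 4, 5:
  L_0(x) = (x - 4)(x - 5) / 56
  L_1(x) = (x + 3)(x - 5) / -7
  L_2(x) = (x + 3)(x - 4) / 8
Then P(x) = -13·L_0(x) - 6·L_1(x) - 13·L_2(x).
Expanding and collecting terms gives P(x) = -x² + 2x + 2.
Evaluating at x = -4: P(-4) = -22.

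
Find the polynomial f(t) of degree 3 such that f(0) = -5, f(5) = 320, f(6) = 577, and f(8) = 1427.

Using the Lagrange interpolation formula with nodes 0, 5, 6, 8:
  L_0(t) = (t - 5)(t - 6)(t - 8) / -240
  L_1(t) = t(t - 6)(t - 8) / 15
  L_2(t) = t(t - 5)(t - 8) / -12
  L_3(t) = t(t - 5)(t - 6) / 48
Then f(t) = -5·L_0(t) + 320·L_1(t) + 577·L_2(t) + 1427·L_3(t).
Expanding and collecting terms gives f(t) = 3t^3 - t^2 - 5t - 5.
Check: f(8) = 1427. ✓

f(t) = 3t^3 - t^2 - 5t - 5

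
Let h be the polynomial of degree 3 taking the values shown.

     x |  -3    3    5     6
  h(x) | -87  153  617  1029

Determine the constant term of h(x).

Write h(x) = ax^3 + bx^2 + cx + d. Substituting each data point gives a linear system:
  -27a + 9b - 3c + d = -87
  27a + 9b + 3c + d = 153
  125a + 25b + 5c + d = 617
  216a + 36b + 6c + d = 1029
Solving the system yields a = 4, b = 4, c = 4, d = -3.
So h(x) = 4x^3 + 4x^2 + 4x - 3.
The constant term is -3.

-3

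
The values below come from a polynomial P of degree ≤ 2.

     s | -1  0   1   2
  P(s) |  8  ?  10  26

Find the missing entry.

The 3 known points determine the degree-2 polynomial uniquely.
Write P(s) = as^2 + bs + c. Substituting each data point gives a linear system:
  a - b + c = 8
  a + b + c = 10
  4a + 2b + c = 26
Solving the system yields a = 5, b = 1, c = 4.
So P(s) = 5s² + s + 4.
Then P(0) = 4.

4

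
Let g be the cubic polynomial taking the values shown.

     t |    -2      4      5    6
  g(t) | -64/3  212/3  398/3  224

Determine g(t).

Write g(t) = at^3 + bt^2 + ct + d. Substituting each data point gives a linear system:
  -8a + 4b - 2c + d = -64/3
  64a + 16b + 4c + d = 212/3
  125a + 25b + 5c + d = 398/3
  216a + 36b + 6c + d = 224
Solving the system yields a = 1, b = -1/3, c = 4, d = -4.
So g(t) = t^3 - (1/3)t^2 + 4t - 4.
Check: g(5) = 398/3. ✓

g(t) = t^3 - (1/3)t^2 + 4t - 4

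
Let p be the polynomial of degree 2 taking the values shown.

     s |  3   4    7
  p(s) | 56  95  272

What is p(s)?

Using the Lagrange interpolation formula with nodes 3, 4, 7:
  L_0(s) = (s - 4)(s - 7) / 4
  L_1(s) = (s - 3)(s - 7) / -3
  L_2(s) = (s - 3)(s - 4) / 12
Then p(s) = 56·L_0(s) + 95·L_1(s) + 272·L_2(s).
Expanding and collecting terms gives p(s) = 5s² + 4s - 1.
Check: p(7) = 272. ✓

p(s) = 5s^2 + 4s - 1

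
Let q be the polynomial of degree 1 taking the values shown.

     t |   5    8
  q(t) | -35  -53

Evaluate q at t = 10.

-65

Using the Lagrange interpolation formula with nodes 5, 8:
  L_0(t) = (t - 8) / -3
  L_1(t) = (t - 5) / 3
Then q(t) = -35·L_0(t) - 53·L_1(t).
Expanding and collecting terms gives q(t) = -6t - 5.
Evaluating at t = 10: q(10) = -65.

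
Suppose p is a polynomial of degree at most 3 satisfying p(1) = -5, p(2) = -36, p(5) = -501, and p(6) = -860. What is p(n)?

Using the Lagrange interpolation formula with nodes 1, 2, 5, 6:
  L_0(n) = (n - 2)(n - 5)(n - 6) / -20
  L_1(n) = (n - 1)(n - 5)(n - 6) / 12
  L_2(n) = (n - 1)(n - 2)(n - 6) / -12
  L_3(n) = (n - 1)(n - 2)(n - 5) / 20
Then p(n) = -5·L_0(n) - 36·L_1(n) - 501·L_2(n) - 860·L_3(n).
Expanding and collecting terms gives p(n) = -4n^3 + n^2 - 6n + 4.
Check: p(2) = -36. ✓

p(n) = -4n^3 + n^2 - 6n + 4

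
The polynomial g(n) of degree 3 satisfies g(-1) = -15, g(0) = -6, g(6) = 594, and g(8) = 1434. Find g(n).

Using the Lagrange interpolation formula with nodes -1, 0, 6, 8:
  L_0(n) = n(n - 6)(n - 8) / -63
  L_1(n) = (n + 1)(n - 6)(n - 8) / 48
  L_2(n) = (n + 1)n(n - 8) / -84
  L_3(n) = (n + 1)n(n - 6) / 144
Then g(n) = -15·L_0(n) - 6·L_1(n) + 594·L_2(n) + 1434·L_3(n).
Expanding and collecting terms gives g(n) = 3n^3 - 2n^2 + 4n - 6.
Check: g(6) = 594. ✓

g(n) = 3n^3 - 2n^2 + 4n - 6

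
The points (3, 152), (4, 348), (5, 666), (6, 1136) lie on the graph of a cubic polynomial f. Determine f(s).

f(s) = 5s^3 + s^2 + 4s - 4

Write f(s) = as^3 + bs^2 + cs + d. Substituting each data point gives a linear system:
  27a + 9b + 3c + d = 152
  64a + 16b + 4c + d = 348
  125a + 25b + 5c + d = 666
  216a + 36b + 6c + d = 1136
Solving the system yields a = 5, b = 1, c = 4, d = -4.
So f(s) = 5s³ + s² + 4s - 4.
Check: f(4) = 348. ✓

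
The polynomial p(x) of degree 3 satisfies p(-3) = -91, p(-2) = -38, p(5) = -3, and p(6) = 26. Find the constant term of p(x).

Write p(x) = ax^3 + bx^2 + cx + d. Substituting each data point gives a linear system:
  -27a + 9b - 3c + d = -91
  -8a + 4b - 2c + d = -38
  125a + 25b + 5c + d = -3
  216a + 36b + 6c + d = 26
Solving the system yields a = 1, b = -6, c = 4, d = 2.
So p(x) = x^3 - 6x^2 + 4x + 2.
The constant term is 2.

2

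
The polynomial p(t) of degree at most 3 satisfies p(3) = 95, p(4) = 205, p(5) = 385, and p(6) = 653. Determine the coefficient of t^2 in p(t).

Write p(t) = at^3 + bt^2 + ct + d. Substituting each data point gives a linear system:
  27a + 9b + 3c + d = 95
  64a + 16b + 4c + d = 205
  125a + 25b + 5c + d = 385
  216a + 36b + 6c + d = 653
Solving the system yields a = 3, b = -1, c = 6, d = 5.
So p(t) = 3t³ - t² + 6t + 5.
The coefficient of t^2 is -1.

-1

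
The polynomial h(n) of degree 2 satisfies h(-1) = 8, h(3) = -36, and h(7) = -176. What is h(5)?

-94

Write h(n) = an^2 + bn + c. Substituting each data point gives a linear system:
  a - b + c = 8
  9a + 3b + c = -36
  49a + 7b + c = -176
Solving the system yields a = -3, b = -5, c = 6.
So h(n) = -3n^2 - 5n + 6.
Then h(5) = -94.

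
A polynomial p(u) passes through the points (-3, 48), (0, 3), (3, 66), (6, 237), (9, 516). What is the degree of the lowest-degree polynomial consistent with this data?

2

Forward differences of the values at u = -3, 0, 3, 6, 9:
  p  : 48  3  66  237  516
  Δ  : -45  63  171  279
  Δ^2: 108  108  108
  Δ^3: 0  0
  Δ^4: 0
The second differences are constant (108) and nonzero, while all higher differences vanish, so the minimal degree is 2.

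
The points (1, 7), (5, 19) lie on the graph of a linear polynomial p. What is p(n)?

p(n) = 3n + 4

Using the Lagrange interpolation formula with nodes 1, 5:
  L_0(n) = (n - 5) / -4
  L_1(n) = (n - 1) / 4
Then p(n) = 7·L_0(n) + 19·L_1(n).
Expanding and collecting terms gives p(n) = 3n + 4.
Check: p(1) = 7. ✓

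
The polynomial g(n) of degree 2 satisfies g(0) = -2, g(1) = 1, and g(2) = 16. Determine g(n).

g(n) = 6n^2 - 3n - 2

Write g(n) = an^2 + bn + c. Substituting each data point gives a linear system:
  c = -2
  a + b + c = 1
  4a + 2b + c = 16
Solving the system yields a = 6, b = -3, c = -2.
So g(n) = 6n^2 - 3n - 2.
Check: g(1) = 1. ✓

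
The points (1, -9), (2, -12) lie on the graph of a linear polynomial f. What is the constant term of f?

Write f(s) = as + b. Substituting each data point gives a linear system:
  a + b = -9
  2a + b = -12
Solving the system yields a = -3, b = -6.
So f(s) = -3s - 6.
The constant term is -6.

-6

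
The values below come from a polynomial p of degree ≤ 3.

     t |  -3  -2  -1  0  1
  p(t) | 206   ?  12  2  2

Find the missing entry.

68

The 4 known points determine the degree-3 polynomial uniquely.
Write p(t) = at^3 + bt^2 + ct + d. Substituting each data point gives a linear system:
  -27a + 9b - 3c + d = 206
  -a + b - c + d = 12
  d = 2
  a + b + c + d = 2
Solving the system yields a = -6, b = 5, c = 1, d = 2.
So p(t) = -6t^3 + 5t^2 + t + 2.
Then p(-2) = 68.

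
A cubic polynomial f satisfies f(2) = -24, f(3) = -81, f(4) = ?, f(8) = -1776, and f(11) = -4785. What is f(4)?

The 4 known points determine the degree-3 polynomial uniquely.
Write f(s) = as^3 + bs^2 + cs + d. Substituting each data point gives a linear system:
  8a + 4b + 2c + d = -24
  27a + 9b + 3c + d = -81
  512a + 64b + 8c + d = -1776
  1331a + 121b + 11c + d = -4785
Solving the system yields a = -4, b = 5, c = -6, d = 0.
So f(s) = -4s³ + 5s² - 6s.
Then f(4) = -200.

-200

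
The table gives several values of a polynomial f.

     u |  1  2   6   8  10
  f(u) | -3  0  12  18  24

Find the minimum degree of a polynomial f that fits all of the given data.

1

Divided differences on the nodes 1, 2, 6, 8, 10:
  order 0: -3  0  12  18  24
  order 1: 3  3  3  3
  order 2: 0  0  0
  order 3: 0  0
  order 4: 0
The order-1 divided differences are all 3 (nonzero) and every higher order vanishes, so the data lies on a polynomial of degree exactly 1.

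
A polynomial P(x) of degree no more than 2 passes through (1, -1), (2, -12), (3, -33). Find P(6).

-156

Write P(x) = ax^2 + bx + c. Substituting each data point gives a linear system:
  a + b + c = -1
  4a + 2b + c = -12
  9a + 3b + c = -33
Solving the system yields a = -5, b = 4, c = 0.
So P(x) = -5x^2 + 4x.
Then P(6) = -156.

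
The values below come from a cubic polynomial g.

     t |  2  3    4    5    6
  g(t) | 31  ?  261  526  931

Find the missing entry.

106

The 4 known points determine the degree-3 polynomial uniquely.
Write g(t) = at^3 + bt^2 + ct + d. Substituting each data point gives a linear system:
  8a + 4b + 2c + d = 31
  64a + 16b + 4c + d = 261
  125a + 25b + 5c + d = 526
  216a + 36b + 6c + d = 931
Solving the system yields a = 5, b = -5, c = 5, d = 1.
So g(t) = 5t³ - 5t² + 5t + 1.
Then g(3) = 106.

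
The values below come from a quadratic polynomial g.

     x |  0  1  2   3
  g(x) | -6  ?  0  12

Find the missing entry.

-6

The 3 known points determine the degree-2 polynomial uniquely.
Write g(x) = ax^2 + bx + c. Substituting each data point gives a linear system:
  c = -6
  4a + 2b + c = 0
  9a + 3b + c = 12
Solving the system yields a = 3, b = -3, c = -6.
So g(x) = 3x^2 - 3x - 6.
Then g(1) = -6.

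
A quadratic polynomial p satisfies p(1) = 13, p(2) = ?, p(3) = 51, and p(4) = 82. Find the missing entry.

28

The 3 known points determine the degree-2 polynomial uniquely.
Write p(t) = at^2 + bt + c. Substituting each data point gives a linear system:
  a + b + c = 13
  9a + 3b + c = 51
  16a + 4b + c = 82
Solving the system yields a = 4, b = 3, c = 6.
So p(t) = 4t^2 + 3t + 6.
Then p(2) = 28.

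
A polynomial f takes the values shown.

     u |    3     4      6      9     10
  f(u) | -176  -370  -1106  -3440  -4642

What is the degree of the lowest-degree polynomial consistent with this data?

Divided differences on the nodes 3, 4, 6, 9, 10:
  order 0: -176  -370  -1106  -3440  -4642
  order 1: -194  -368  -778  -1202
  order 2: -58  -82  -106
  order 3: -4  -4
  order 4: 0
The order-3 divided differences are all -4 (nonzero) and every higher order vanishes, so the data lies on a polynomial of degree exactly 3.

3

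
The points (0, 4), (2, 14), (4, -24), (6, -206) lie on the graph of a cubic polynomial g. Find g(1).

9

Write g(x) = ax^3 + bx^2 + cx + d. Substituting each data point gives a linear system:
  d = 4
  8a + 4b + 2c + d = 14
  64a + 16b + 4c + d = -24
  216a + 36b + 6c + d = -206
Solving the system yields a = -2, b = 6, c = 1, d = 4.
So g(x) = -2x^3 + 6x^2 + x + 4.
Then g(1) = 9.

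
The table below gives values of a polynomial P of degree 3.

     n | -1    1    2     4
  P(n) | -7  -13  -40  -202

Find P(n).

Using the Lagrange interpolation formula with nodes -1, 1, 2, 4:
  L_0(n) = (n - 1)(n - 2)(n - 4) / -30
  L_1(n) = (n + 1)(n - 2)(n - 4) / 6
  L_2(n) = (n + 1)(n - 1)(n - 4) / -6
  L_3(n) = (n + 1)(n - 1)(n - 2) / 30
Then P(n) = -7·L_0(n) - 13·L_1(n) - 40·L_2(n) - 202·L_3(n).
Expanding and collecting terms gives P(n) = -2n^3 - 4n^2 - n - 6.
Check: P(-1) = -7. ✓

P(n) = -2n^3 - 4n^2 - n - 6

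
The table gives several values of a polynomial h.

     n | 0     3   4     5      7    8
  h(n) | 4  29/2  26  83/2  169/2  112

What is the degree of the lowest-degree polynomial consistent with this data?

2

Divided differences on the nodes 0, 3, 4, 5, 7, 8:
  order 0: 4  29/2  26  83/2  169/2  112
  order 1: 7/2  23/2  31/2  43/2  55/2
  order 2: 2  2  2  2
  order 3: 0  0  0
  order 4: 0  0
  order 5: 0
The order-2 divided differences are all 2 (nonzero) and every higher order vanishes, so the data lies on a polynomial of degree exactly 2.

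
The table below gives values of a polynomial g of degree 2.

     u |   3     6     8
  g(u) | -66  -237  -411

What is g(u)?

Write g(u) = au^2 + bu + c. Substituting each data point gives a linear system:
  9a + 3b + c = -66
  36a + 6b + c = -237
  64a + 8b + c = -411
Solving the system yields a = -6, b = -3, c = -3.
So g(u) = -6u² - 3u - 3.
Check: g(6) = -237. ✓

g(u) = -6u^2 - 3u - 3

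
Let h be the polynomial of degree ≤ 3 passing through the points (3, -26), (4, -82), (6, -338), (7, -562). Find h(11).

Write h(t) = at^3 + bt^2 + ct + d. Substituting each data point gives a linear system:
  27a + 9b + 3c + d = -26
  64a + 16b + 4c + d = -82
  216a + 36b + 6c + d = -338
  343a + 49b + 7c + d = -562
Solving the system yields a = -2, b = 2, c = 4, d = -2.
So h(t) = -2t^3 + 2t^2 + 4t - 2.
Then h(11) = -2378.

-2378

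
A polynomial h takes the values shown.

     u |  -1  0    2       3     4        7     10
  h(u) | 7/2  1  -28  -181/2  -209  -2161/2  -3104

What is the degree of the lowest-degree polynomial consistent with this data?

Divided differences on the nodes -1, 0, 2, 3, 4, 7, 10:
  order 0: 7/2  1  -28  -181/2  -209  -2161/2  -3104
  order 1: -5/2  -29/2  -125/2  -237/2  -581/2  -1349/2
  order 2: -4  -16  -28  -43  -64
  order 3: -3  -3  -3  -3
  order 4: 0  0  0
  order 5: 0  0
  order 6: 0
The order-3 divided differences are all -3 (nonzero) and every higher order vanishes, so the data lies on a polynomial of degree exactly 3.

3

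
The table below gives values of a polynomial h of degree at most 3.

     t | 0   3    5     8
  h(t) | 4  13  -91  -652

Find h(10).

-1436

Write h(t) = at^3 + bt^2 + ct + d. Substituting each data point gives a linear system:
  d = 4
  27a + 9b + 3c + d = 13
  125a + 25b + 5c + d = -91
  512a + 64b + 8c + d = -652
Solving the system yields a = -2, b = 5, c = 6, d = 4.
So h(t) = -2t^3 + 5t^2 + 6t + 4.
Then h(10) = -1436.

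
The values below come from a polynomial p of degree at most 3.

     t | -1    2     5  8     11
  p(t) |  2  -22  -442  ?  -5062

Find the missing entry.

On equispaced nodes a degree-3 polynomial has vanishing fourth forward difference, so
  p(-1) - 4·p(2) + 6·p(5) - 4·p(8) + p(11) = 0.
Substituting the known values and solving for p(8):
  -4·p(8) = 7624
  p(8) = -1906.

-1906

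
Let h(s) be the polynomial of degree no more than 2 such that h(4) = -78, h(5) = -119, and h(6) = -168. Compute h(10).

-444

Write h(s) = as^2 + bs + c. Substituting each data point gives a linear system:
  16a + 4b + c = -78
  25a + 5b + c = -119
  36a + 6b + c = -168
Solving the system yields a = -4, b = -5, c = 6.
So h(s) = -4s^2 - 5s + 6.
Then h(10) = -444.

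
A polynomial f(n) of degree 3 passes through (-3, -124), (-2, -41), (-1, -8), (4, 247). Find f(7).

Using the Lagrange interpolation formula with nodes -3, -2, -1, 4:
  L_0(n) = (n + 2)(n + 1)(n - 4) / -14
  L_1(n) = (n + 3)(n + 1)(n - 4) / 6
  L_2(n) = (n + 3)(n + 2)(n - 4) / -10
  L_3(n) = (n + 3)(n + 2)(n + 1) / 210
Then f(n) = -124·L_0(n) - 41·L_1(n) - 8·L_2(n) + 247·L_3(n).
Expanding and collecting terms gives f(n) = 4n^3 - n^2 + 2n - 1.
Evaluating at n = 7: f(7) = 1336.

1336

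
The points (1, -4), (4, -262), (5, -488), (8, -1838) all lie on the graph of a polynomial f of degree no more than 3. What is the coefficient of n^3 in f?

Write f(n) = an^3 + bn^2 + cn + d. Substituting each data point gives a linear system:
  a + b + c + d = -4
  64a + 16b + 4c + d = -262
  125a + 25b + 5c + d = -488
  512a + 64b + 8c + d = -1838
Solving the system yields a = -3, b = -5, c = 2, d = 2.
So f(n) = -3n^3 - 5n^2 + 2n + 2.
The leading coefficient is -3.

-3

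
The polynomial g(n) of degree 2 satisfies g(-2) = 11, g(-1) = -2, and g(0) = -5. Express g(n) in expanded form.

g(n) = 5n^2 + 2n - 5

Write g(n) = an^2 + bn + c. Substituting each data point gives a linear system:
  4a - 2b + c = 11
  a - b + c = -2
  c = -5
Solving the system yields a = 5, b = 2, c = -5.
So g(n) = 5n² + 2n - 5.
Check: g(-2) = 11. ✓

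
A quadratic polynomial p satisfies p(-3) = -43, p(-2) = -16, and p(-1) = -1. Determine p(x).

Using the Lagrange interpolation formula with nodes -3, -2, -1:
  L_0(x) = (x + 2)(x + 1) / 2
  L_1(x) = (x + 3)(x + 1) / -1
  L_2(x) = (x + 3)(x + 2) / 2
Then p(x) = -43·L_0(x) - 16·L_1(x) - 1·L_2(x).
Expanding and collecting terms gives p(x) = -6x^2 - 3x + 2.
Check: p(-3) = -43. ✓

p(x) = -6x^2 - 3x + 2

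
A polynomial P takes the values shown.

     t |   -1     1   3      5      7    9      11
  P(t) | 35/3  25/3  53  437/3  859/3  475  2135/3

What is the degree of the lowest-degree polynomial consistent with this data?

2

Forward differences of the values at t = -1, 1, 3, 5, 7, 9, 11:
  P  : 35/3  25/3  53  437/3  859/3  475  2135/3
  Δ  : -10/3  134/3  278/3  422/3  566/3  710/3
  Δ^2: 48  48  48  48  48
  Δ^3: 0  0  0  0
  Δ^4: 0  0  0
  Δ^5: 0  0
  Δ^6: 0
The second differences are constant (48) and nonzero, while all higher differences vanish, so the minimal degree is 2.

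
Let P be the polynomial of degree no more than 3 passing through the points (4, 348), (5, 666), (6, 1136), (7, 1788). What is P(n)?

P(n) = 5n^3 + n^2 + 4n - 4

Using the Lagrange interpolation formula with nodes 4, 5, 6, 7:
  L_0(n) = (n - 5)(n - 6)(n - 7) / -6
  L_1(n) = (n - 4)(n - 6)(n - 7) / 2
  L_2(n) = (n - 4)(n - 5)(n - 7) / -2
  L_3(n) = (n - 4)(n - 5)(n - 6) / 6
Then P(n) = 348·L_0(n) + 666·L_1(n) + 1136·L_2(n) + 1788·L_3(n).
Expanding and collecting terms gives P(n) = 5n^3 + n^2 + 4n - 4.
Check: P(4) = 348. ✓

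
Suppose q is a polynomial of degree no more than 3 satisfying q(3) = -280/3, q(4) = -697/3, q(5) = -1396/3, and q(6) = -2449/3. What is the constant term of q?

-1/3

Write q(t) = at^3 + bt^2 + ct + d. Substituting each data point gives a linear system:
  27a + 9b + 3c + d = -280/3
  64a + 16b + 4c + d = -697/3
  125a + 25b + 5c + d = -1396/3
  216a + 36b + 6c + d = -2449/3
Solving the system yields a = -4, b = 1, c = 2, d = -1/3.
So q(t) = -4t³ + t² + 2t - 1/3.
The constant term is -1/3.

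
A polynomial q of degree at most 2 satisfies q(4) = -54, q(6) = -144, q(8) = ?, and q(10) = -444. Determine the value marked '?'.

On equispaced nodes a degree-2 polynomial has vanishing third forward difference, so
  - q(4) + 3·q(6) - 3·q(8) + q(10) = 0.
Substituting the known values and solving for q(8):
  -3·q(8) = 822
  q(8) = -274.

-274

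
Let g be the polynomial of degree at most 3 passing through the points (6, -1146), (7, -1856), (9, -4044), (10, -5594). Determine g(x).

g(x) = -6x^3 + 4x^2 + 6

Using the Lagrange interpolation formula with nodes 6, 7, 9, 10:
  L_0(x) = (x - 7)(x - 9)(x - 10) / -12
  L_1(x) = (x - 6)(x - 9)(x - 10) / 6
  L_2(x) = (x - 6)(x - 7)(x - 10) / -6
  L_3(x) = (x - 6)(x - 7)(x - 9) / 12
Then g(x) = -1146·L_0(x) - 1856·L_1(x) - 4044·L_2(x) - 5594·L_3(x).
Expanding and collecting terms gives g(x) = -6x³ + 4x² + 6.
Check: g(7) = -1856. ✓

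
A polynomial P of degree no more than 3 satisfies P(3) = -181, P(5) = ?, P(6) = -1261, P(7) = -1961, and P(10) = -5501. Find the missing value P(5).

-751

The 4 known points determine the degree-3 polynomial uniquely.
Write P(t) = at^3 + bt^2 + ct + d. Substituting each data point gives a linear system:
  27a + 9b + 3c + d = -181
  216a + 36b + 6c + d = -1261
  343a + 49b + 7c + d = -1961
  1000a + 100b + 10c + d = -5501
Solving the system yields a = -5, b = -5, c = 0, d = -1.
So P(t) = -5t³ - 5t² - 1.
Then P(5) = -751.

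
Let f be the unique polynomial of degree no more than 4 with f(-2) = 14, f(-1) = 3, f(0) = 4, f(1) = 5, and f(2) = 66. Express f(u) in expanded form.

f(u) = 3u^4 + 4u^3 - 3u^2 - 3u + 4

Using the Lagrange interpolation formula with nodes -2, -1, 0, 1, 2:
  L_0(u) = (u + 1)u(u - 1)(u - 2) / 24
  L_1(u) = (u + 2)u(u - 1)(u - 2) / -6
  L_2(u) = (u + 2)(u + 1)(u - 1)(u - 2) / 4
  L_3(u) = (u + 2)(u + 1)u(u - 2) / -6
  L_4(u) = (u + 2)(u + 1)u(u - 1) / 24
Then f(u) = 14·L_0(u) + 3·L_1(u) + 4·L_2(u) + 5·L_3(u) + 66·L_4(u).
Expanding and collecting terms gives f(u) = 3u⁴ + 4u³ - 3u² - 3u + 4.
Check: f(1) = 5. ✓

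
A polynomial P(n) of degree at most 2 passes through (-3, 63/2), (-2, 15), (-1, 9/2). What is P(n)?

Write P(n) = an^2 + bn + c. Substituting each data point gives a linear system:
  9a - 3b + c = 63/2
  4a - 2b + c = 15
  a - b + c = 9/2
Solving the system yields a = 3, b = -3/2, c = 0.
So P(n) = 3n² - (3/2)n.
Check: P(-3) = 63/2. ✓

P(n) = 3n^2 - (3/2)n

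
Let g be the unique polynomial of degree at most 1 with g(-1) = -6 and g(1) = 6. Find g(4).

24

Write g(x) = ax + b. Substituting each data point gives a linear system:
  -a + b = -6
  a + b = 6
Solving the system yields a = 6, b = 0.
So g(x) = 6x.
Then g(4) = 24.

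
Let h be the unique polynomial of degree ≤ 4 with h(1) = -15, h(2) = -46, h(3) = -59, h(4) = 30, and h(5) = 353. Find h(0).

-2

Forward differences of the values at t = 1, 2, 3, 4, 5:
  h  : -15  -46  -59  30  353
  Δ  : -31  -13  89  323
  Δ^2: 18  102  234
  Δ^3: 84  132
  Δ^4: 48
The fourth differences are constant, confirming degree 4.
Interpolating (Newton forward form) and evaluating at t = 0 gives h(0) = -2.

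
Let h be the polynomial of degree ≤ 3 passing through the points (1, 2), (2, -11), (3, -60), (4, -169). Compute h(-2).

65

Write h(u) = au^3 + bu^2 + cu + d. Substituting each data point gives a linear system:
  a + b + c + d = 2
  8a + 4b + 2c + d = -11
  27a + 9b + 3c + d = -60
  64a + 16b + 4c + d = -169
Solving the system yields a = -4, b = 6, c = -3, d = 3.
So h(u) = -4u³ + 6u² - 3u + 3.
Then h(-2) = 65.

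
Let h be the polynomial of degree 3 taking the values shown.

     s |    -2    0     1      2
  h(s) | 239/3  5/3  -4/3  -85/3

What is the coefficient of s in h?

-3

Write h(s) = as^3 + bs^2 + cs + d. Substituting each data point gives a linear system:
  -8a + 4b - 2c + d = 239/3
  d = 5/3
  a + b + c + d = -4/3
  8a + 4b + 2c + d = -85/3
Solving the system yields a = -6, b = 6, c = -3, d = 5/3.
So h(s) = -6s^3 + 6s^2 - 3s + 5/3.
The coefficient of s is -3.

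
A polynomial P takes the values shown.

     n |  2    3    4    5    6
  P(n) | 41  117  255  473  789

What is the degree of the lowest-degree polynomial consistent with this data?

Forward differences of the values at n = 2, 3, 4, 5, 6:
  P  : 41  117  255  473  789
  Δ  : 76  138  218  316
  Δ^2: 62  80  98
  Δ^3: 18  18
  Δ^4: 0
The third differences are constant (18) and nonzero, while all higher differences vanish, so the minimal degree is 3.

3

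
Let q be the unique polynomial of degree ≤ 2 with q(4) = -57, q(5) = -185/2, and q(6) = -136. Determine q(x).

q(x) = -4x^2 + (1/2)x + 5

Write q(x) = ax^2 + bx + c. Substituting each data point gives a linear system:
  16a + 4b + c = -57
  25a + 5b + c = -185/2
  36a + 6b + c = -136
Solving the system yields a = -4, b = 1/2, c = 5.
So q(x) = -4x^2 + (1/2)x + 5.
Check: q(4) = -57. ✓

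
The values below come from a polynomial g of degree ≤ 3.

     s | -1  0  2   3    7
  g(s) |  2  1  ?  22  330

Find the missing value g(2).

The 4 known points determine the degree-3 polynomial uniquely.
Write g(s) = as^3 + bs^2 + cs + d. Substituting each data point gives a linear system:
  -a + b - c + d = 2
  d = 1
  27a + 9b + 3c + d = 22
  343a + 49b + 7c + d = 330
Solving the system yields a = 1, b = 0, c = -2, d = 1.
So g(s) = s^3 - 2s + 1.
Then g(2) = 5.

5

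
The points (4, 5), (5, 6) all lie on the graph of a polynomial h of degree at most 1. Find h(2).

3

Using the Lagrange interpolation formula with nodes 4, 5:
  L_0(n) = (n - 5) / -1
  L_1(n) = (n - 4) / 1
Then h(n) = 5·L_0(n) + 6·L_1(n).
Expanding and collecting terms gives h(n) = n + 1.
Evaluating at n = 2: h(2) = 3.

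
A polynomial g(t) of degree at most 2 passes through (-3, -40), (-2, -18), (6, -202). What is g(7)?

-270

Write g(t) = at^2 + bt + c. Substituting each data point gives a linear system:
  9a - 3b + c = -40
  4a - 2b + c = -18
  36a + 6b + c = -202
Solving the system yields a = -5, b = -3, c = -4.
So g(t) = -5t² - 3t - 4.
Then g(7) = -270.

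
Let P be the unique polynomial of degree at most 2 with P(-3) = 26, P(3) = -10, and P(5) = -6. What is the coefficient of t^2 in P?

1

Write P(t) = at^2 + bt + c. Substituting each data point gives a linear system:
  9a - 3b + c = 26
  9a + 3b + c = -10
  25a + 5b + c = -6
Solving the system yields a = 1, b = -6, c = -1.
So P(t) = t² - 6t - 1.
The leading coefficient is 1.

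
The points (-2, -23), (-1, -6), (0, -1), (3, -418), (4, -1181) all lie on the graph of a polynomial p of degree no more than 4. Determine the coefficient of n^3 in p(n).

Write p(n) = an^4 + bn^3 + cn^2 + dn + e. Substituting each data point gives a linear system:
  16a - 8b + 4c - 2d + e = -23
  a - b + c - d + e = -6
  e = -1
  81a + 27b + 9c + 3d + e = -418
  256a + 64b + 16c + 4d + e = -1181
Solving the system yields a = -3, b = -6, c = -3, d = 5, e = -1.
So p(n) = -3n^4 - 6n^3 - 3n^2 + 5n - 1.
The coefficient of n^3 is -6.

-6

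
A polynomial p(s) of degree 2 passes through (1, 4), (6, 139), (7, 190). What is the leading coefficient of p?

4

Write p(s) = as^2 + bs + c. Substituting each data point gives a linear system:
  a + b + c = 4
  36a + 6b + c = 139
  49a + 7b + c = 190
Solving the system yields a = 4, b = -1, c = 1.
So p(s) = 4s² - s + 1.
The leading coefficient is 4.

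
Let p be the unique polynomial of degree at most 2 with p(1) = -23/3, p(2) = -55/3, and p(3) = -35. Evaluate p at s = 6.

Forward differences of the values at s = 1, 2, 3:
  p  : -23/3  -55/3  -35
  Δ  : -32/3  -50/3
  Δ^2: -6
The second differences are constant, confirming degree 2.
Interpolating (Newton forward form) and evaluating at s = 6 gives p(6) = -121.

-121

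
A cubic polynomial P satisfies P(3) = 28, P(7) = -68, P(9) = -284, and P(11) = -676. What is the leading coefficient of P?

Write P(s) = as^3 + bs^2 + cs + d. Substituting each data point gives a linear system:
  27a + 9b + 3c + d = 28
  343a + 49b + 7c + d = -68
  729a + 81b + 9c + d = -284
  1331a + 121b + 11c + d = -676
Solving the system yields a = -1, b = 5, c = 5, d = -5.
So P(s) = -s³ + 5s² + 5s - 5.
The leading coefficient is -1.

-1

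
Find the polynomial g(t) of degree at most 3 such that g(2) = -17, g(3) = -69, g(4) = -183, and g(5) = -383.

g(t) = -4t^3 + 5t^2 - t - 3

Write g(t) = at^3 + bt^2 + ct + d. Substituting each data point gives a linear system:
  8a + 4b + 2c + d = -17
  27a + 9b + 3c + d = -69
  64a + 16b + 4c + d = -183
  125a + 25b + 5c + d = -383
Solving the system yields a = -4, b = 5, c = -1, d = -3.
So g(t) = -4t³ + 5t² - t - 3.
Check: g(2) = -17. ✓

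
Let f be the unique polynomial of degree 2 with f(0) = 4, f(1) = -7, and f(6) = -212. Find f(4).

-100

Write f(t) = at^2 + bt + c. Substituting each data point gives a linear system:
  c = 4
  a + b + c = -7
  36a + 6b + c = -212
Solving the system yields a = -5, b = -6, c = 4.
So f(t) = -5t^2 - 6t + 4.
Then f(4) = -100.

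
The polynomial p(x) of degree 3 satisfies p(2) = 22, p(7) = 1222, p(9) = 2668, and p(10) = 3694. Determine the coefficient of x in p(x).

-1

Write p(x) = ax^3 + bx^2 + cx + d. Substituting each data point gives a linear system:
  8a + 4b + 2c + d = 22
  343a + 49b + 7c + d = 1222
  729a + 81b + 9c + d = 2668
  1000a + 100b + 10c + d = 3694
Solving the system yields a = 4, b = -3, c = -1, d = 4.
So p(x) = 4x³ - 3x² - x + 4.
The coefficient of x is -1.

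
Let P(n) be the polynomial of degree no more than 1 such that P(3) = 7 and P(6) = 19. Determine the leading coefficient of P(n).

Write P(n) = an + b. Substituting each data point gives a linear system:
  3a + b = 7
  6a + b = 19
Solving the system yields a = 4, b = -5.
So P(n) = 4n - 5.
The leading coefficient is 4.

4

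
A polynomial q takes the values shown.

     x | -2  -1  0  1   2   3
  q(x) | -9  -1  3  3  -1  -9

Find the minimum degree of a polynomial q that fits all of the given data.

2

Forward differences of the values at x = -2, -1, 0, 1, 2, 3:
  q  : -9  -1  3  3  -1  -9
  Δ  : 8  4  0  -4  -8
  Δ^2: -4  -4  -4  -4
  Δ^3: 0  0  0
  Δ^4: 0  0
  Δ^5: 0
The second differences are constant (-4) and nonzero, while all higher differences vanish, so the minimal degree is 2.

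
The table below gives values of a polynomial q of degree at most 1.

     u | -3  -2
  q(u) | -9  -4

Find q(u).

Write q(u) = au + b. Substituting each data point gives a linear system:
  -3a + b = -9
  -2a + b = -4
Solving the system yields a = 5, b = 6.
So q(u) = 5u + 6.
Check: q(-2) = -4. ✓

q(u) = 5u + 6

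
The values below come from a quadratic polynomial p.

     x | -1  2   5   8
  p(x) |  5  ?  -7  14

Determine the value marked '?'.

-10

On equispaced nodes a degree-2 polynomial has vanishing third forward difference, so
  - p(-1) + 3·p(2) - 3·p(5) + p(8) = 0.
Substituting the known values and solving for p(2):
  3·p(2) = -30
  p(2) = -10.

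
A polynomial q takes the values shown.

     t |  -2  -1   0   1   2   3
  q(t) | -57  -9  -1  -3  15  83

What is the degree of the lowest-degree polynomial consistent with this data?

3

Forward differences of the values at t = -2, -1, 0, 1, 2, 3:
  q  : -57  -9  -1  -3  15  83
  Δ  : 48  8  -2  18  68
  Δ^2: -40  -10  20  50
  Δ^3: 30  30  30
  Δ^4: 0  0
  Δ^5: 0
The third differences are constant (30) and nonzero, while all higher differences vanish, so the minimal degree is 3.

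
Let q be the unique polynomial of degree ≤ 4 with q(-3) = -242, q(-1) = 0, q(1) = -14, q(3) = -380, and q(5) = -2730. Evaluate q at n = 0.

-5

Forward differences of the values at n = -3, -1, 1, 3, 5:
  q  : -242  0  -14  -380  -2730
  Δ  : 242  -14  -366  -2350
  Δ^2: -256  -352  -1984
  Δ^3: -96  -1632
  Δ^4: -1536
The fourth differences are constant, confirming degree 4.
Interpolating (Newton forward form) and evaluating at n = 0 gives q(0) = -5.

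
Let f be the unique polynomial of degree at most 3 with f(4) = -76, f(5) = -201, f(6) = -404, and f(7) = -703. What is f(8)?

Write f(x) = ax^3 + bx^2 + cx + d. Substituting each data point gives a linear system:
  64a + 16b + 4c + d = -76
  125a + 25b + 5c + d = -201
  216a + 36b + 6c + d = -404
  343a + 49b + 7c + d = -703
Solving the system yields a = -3, b = 6, c = 4, d = 4.
So f(x) = -3x³ + 6x² + 4x + 4.
Then f(8) = -1116.

-1116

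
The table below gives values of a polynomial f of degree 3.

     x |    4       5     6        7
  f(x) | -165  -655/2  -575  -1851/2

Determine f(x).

f(x) = -3x^3 + (5/2)x^2 - 2x - 5

Using the Lagrange interpolation formula with nodes 4, 5, 6, 7:
  L_0(x) = (x - 5)(x - 6)(x - 7) / -6
  L_1(x) = (x - 4)(x - 6)(x - 7) / 2
  L_2(x) = (x - 4)(x - 5)(x - 7) / -2
  L_3(x) = (x - 4)(x - 5)(x - 6) / 6
Then f(x) = -165·L_0(x) - 655/2·L_1(x) - 575·L_2(x) - 1851/2·L_3(x).
Expanding and collecting terms gives f(x) = -3x^3 + (5/2)x^2 - 2x - 5.
Check: f(5) = -655/2. ✓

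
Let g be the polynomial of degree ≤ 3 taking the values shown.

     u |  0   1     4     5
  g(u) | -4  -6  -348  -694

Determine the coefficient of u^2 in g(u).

Write g(u) = au^3 + bu^2 + cu + d. Substituting each data point gives a linear system:
  d = -4
  a + b + c + d = -6
  64a + 16b + 4c + d = -348
  125a + 25b + 5c + d = -694
Solving the system yields a = -6, b = 2, c = 2, d = -4.
So g(u) = -6u^3 + 2u^2 + 2u - 4.
The coefficient of u^2 is 2.

2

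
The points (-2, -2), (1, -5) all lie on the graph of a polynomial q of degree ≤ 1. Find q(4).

-8

Write q(u) = au + b. Substituting each data point gives a linear system:
  -2a + b = -2
  a + b = -5
Solving the system yields a = -1, b = -4.
So q(u) = -u - 4.
Then q(4) = -8.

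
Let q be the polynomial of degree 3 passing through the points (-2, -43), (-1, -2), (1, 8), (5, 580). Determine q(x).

q(x) = 5x^3 - 2x^2 + 5

Using the Lagrange interpolation formula with nodes -2, -1, 1, 5:
  L_0(x) = (x + 1)(x - 1)(x - 5) / -21
  L_1(x) = (x + 2)(x - 1)(x - 5) / 12
  L_2(x) = (x + 2)(x + 1)(x - 5) / -24
  L_3(x) = (x + 2)(x + 1)(x - 1) / 168
Then q(x) = -43·L_0(x) - 2·L_1(x) + 8·L_2(x) + 580·L_3(x).
Expanding and collecting terms gives q(x) = 5x^3 - 2x^2 + 5.
Check: q(1) = 8. ✓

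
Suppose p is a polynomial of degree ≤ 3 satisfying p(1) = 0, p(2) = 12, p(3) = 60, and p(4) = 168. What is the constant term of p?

Write p(s) = as^3 + bs^2 + cs + d. Substituting each data point gives a linear system:
  a + b + c + d = 0
  8a + 4b + 2c + d = 12
  27a + 9b + 3c + d = 60
  64a + 16b + 4c + d = 168
Solving the system yields a = 4, b = -6, c = 2, d = 0.
So p(s) = 4s^3 - 6s^2 + 2s.
The constant term is 0.

0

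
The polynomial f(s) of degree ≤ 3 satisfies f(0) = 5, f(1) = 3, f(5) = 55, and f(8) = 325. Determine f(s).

f(s) = s^3 - 3s^2 + 5

Write f(s) = as^3 + bs^2 + cs + d. Substituting each data point gives a linear system:
  d = 5
  a + b + c + d = 3
  125a + 25b + 5c + d = 55
  512a + 64b + 8c + d = 325
Solving the system yields a = 1, b = -3, c = 0, d = 5.
So f(s) = s³ - 3s² + 5.
Check: f(5) = 55. ✓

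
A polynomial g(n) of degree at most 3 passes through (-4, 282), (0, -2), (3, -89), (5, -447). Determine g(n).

Using the Lagrange interpolation formula with nodes -4, 0, 3, 5:
  L_0(n) = n(n - 3)(n - 5) / -252
  L_1(n) = (n + 4)(n - 3)(n - 5) / 60
  L_2(n) = (n + 4)n(n - 5) / -42
  L_3(n) = (n + 4)n(n - 3) / 90
Then g(n) = 282·L_0(n) - 2·L_1(n) - 89·L_2(n) - 447·L_3(n).
Expanding and collecting terms gives g(n) = -4n^3 + 2n^2 + n - 2.
Check: g(3) = -89. ✓

g(n) = -4n^3 + 2n^2 + n - 2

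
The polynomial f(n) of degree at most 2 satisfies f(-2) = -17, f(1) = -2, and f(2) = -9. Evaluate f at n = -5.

Write f(n) = an^2 + bn + c. Substituting each data point gives a linear system:
  4a - 2b + c = -17
  a + b + c = -2
  4a + 2b + c = -9
Solving the system yields a = -3, b = 2, c = -1.
So f(n) = -3n^2 + 2n - 1.
Then f(-5) = -86.

-86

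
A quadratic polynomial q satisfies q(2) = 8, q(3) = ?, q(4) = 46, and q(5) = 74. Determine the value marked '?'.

On equispaced nodes a degree-2 polynomial has vanishing third forward difference, so
  - q(2) + 3·q(3) - 3·q(4) + q(5) = 0.
Substituting the known values and solving for q(3):
  3·q(3) = 72
  q(3) = 24.

24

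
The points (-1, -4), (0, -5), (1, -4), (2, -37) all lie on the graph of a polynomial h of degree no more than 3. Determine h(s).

Using the Lagrange interpolation formula with nodes -1, 0, 1, 2:
  L_0(s) = s(s - 1)(s - 2) / -6
  L_1(s) = (s + 1)(s - 1)(s - 2) / 2
  L_2(s) = (s + 1)s(s - 2) / -2
  L_3(s) = (s + 1)s(s - 1) / 6
Then h(s) = -4·L_0(s) - 5·L_1(s) - 4·L_2(s) - 37·L_3(s).
Expanding and collecting terms gives h(s) = -6s^3 + s^2 + 6s - 5.
Check: h(0) = -5. ✓

h(s) = -6s^3 + s^2 + 6s - 5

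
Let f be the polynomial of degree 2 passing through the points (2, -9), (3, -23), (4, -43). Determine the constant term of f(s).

1

Write f(s) = as^2 + bs + c. Substituting each data point gives a linear system:
  4a + 2b + c = -9
  9a + 3b + c = -23
  16a + 4b + c = -43
Solving the system yields a = -3, b = 1, c = 1.
So f(s) = -3s^2 + s + 1.
The constant term is 1.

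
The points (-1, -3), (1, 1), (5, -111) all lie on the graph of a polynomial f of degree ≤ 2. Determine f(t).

Write f(t) = at^2 + bt + c. Substituting each data point gives a linear system:
  a - b + c = -3
  a + b + c = 1
  25a + 5b + c = -111
Solving the system yields a = -5, b = 2, c = 4.
So f(t) = -5t² + 2t + 4.
Check: f(-1) = -3. ✓

f(t) = -5t^2 + 2t + 4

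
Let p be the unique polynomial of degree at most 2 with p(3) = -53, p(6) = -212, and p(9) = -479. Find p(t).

Using the Lagrange interpolation formula with nodes 3, 6, 9:
  L_0(t) = (t - 6)(t - 9) / 18
  L_1(t) = (t - 3)(t - 9) / -9
  L_2(t) = (t - 3)(t - 6) / 18
Then p(t) = -53·L_0(t) - 212·L_1(t) - 479·L_2(t).
Expanding and collecting terms gives p(t) = -6t² + t - 2.
Check: p(6) = -212. ✓

p(t) = -6t^2 + t - 2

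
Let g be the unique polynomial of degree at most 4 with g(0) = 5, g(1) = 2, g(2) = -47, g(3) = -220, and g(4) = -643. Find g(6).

Using the Lagrange interpolation formula with nodes 0, 1, 2, 3, 4:
  L_0(u) = (u - 1)(u - 2)(u - 3)(u - 4) / 24
  L_1(u) = u(u - 2)(u - 3)(u - 4) / -6
  L_2(u) = u(u - 1)(u - 3)(u - 4) / 4
  L_3(u) = u(u - 1)(u - 2)(u - 4) / -6
  L_4(u) = u(u - 1)(u - 2)(u - 3) / 24
Then g(u) = 5·L_0(u) + 2·L_1(u) - 47·L_2(u) - 220·L_3(u) - 643·L_4(u).
Expanding and collecting terms gives g(u) = -2u^4 - u^3 - 6u^2 + 6u + 5.
Evaluating at u = 6: g(6) = -2983.

-2983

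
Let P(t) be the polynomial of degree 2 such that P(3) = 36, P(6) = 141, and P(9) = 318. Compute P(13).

Using the Lagrange interpolation formula with nodes 3, 6, 9:
  L_0(t) = (t - 6)(t - 9) / 18
  L_1(t) = (t - 3)(t - 9) / -9
  L_2(t) = (t - 3)(t - 6) / 18
Then P(t) = 36·L_0(t) + 141·L_1(t) + 318·L_2(t).
Expanding and collecting terms gives P(t) = 4t^2 - t + 3.
Evaluating at t = 13: P(13) = 666.

666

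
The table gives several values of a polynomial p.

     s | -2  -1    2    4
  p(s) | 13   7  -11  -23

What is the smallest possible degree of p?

Divided differences on the nodes -2, -1, 2, 4:
  order 0: 13  7  -11  -23
  order 1: -6  -6  -6
  order 2: 0  0
  order 3: 0
The order-1 divided differences are all -6 (nonzero) and every higher order vanishes, so the data lies on a polynomial of degree exactly 1.

1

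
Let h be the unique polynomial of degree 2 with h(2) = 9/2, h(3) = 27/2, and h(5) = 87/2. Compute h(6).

Write h(u) = au^2 + bu + c. Substituting each data point gives a linear system:
  4a + 2b + c = 9/2
  9a + 3b + c = 27/2
  25a + 5b + c = 87/2
Solving the system yields a = 2, b = -1, c = -3/2.
So h(u) = 2u² - u - 3/2.
Then h(6) = 129/2.

129/2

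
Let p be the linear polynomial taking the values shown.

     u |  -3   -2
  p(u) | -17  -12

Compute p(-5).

Using the Lagrange interpolation formula with nodes -3, -2:
  L_0(u) = (u + 2) / -1
  L_1(u) = (u + 3) / 1
Then p(u) = -17·L_0(u) - 12·L_1(u).
Expanding and collecting terms gives p(u) = 5u - 2.
Evaluating at u = -5: p(-5) = -27.

-27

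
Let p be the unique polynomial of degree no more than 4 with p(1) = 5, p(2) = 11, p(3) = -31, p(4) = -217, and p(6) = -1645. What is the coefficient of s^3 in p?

4

Write p(s) = as^4 + bs^3 + cs^2 + ds + e. Substituting each data point gives a linear system:
  a + b + c + d + e = 5
  16a + 8b + 4c + 2d + e = 11
  81a + 27b + 9c + 3d + e = -31
  256a + 64b + 16c + 4d + e = -217
  1296a + 216b + 36c + 6d + e = -1645
Solving the system yields a = -2, b = 4, c = 2, d = 2, e = -1.
So p(s) = -2s^4 + 4s^3 + 2s^2 + 2s - 1.
The coefficient of s^3 is 4.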